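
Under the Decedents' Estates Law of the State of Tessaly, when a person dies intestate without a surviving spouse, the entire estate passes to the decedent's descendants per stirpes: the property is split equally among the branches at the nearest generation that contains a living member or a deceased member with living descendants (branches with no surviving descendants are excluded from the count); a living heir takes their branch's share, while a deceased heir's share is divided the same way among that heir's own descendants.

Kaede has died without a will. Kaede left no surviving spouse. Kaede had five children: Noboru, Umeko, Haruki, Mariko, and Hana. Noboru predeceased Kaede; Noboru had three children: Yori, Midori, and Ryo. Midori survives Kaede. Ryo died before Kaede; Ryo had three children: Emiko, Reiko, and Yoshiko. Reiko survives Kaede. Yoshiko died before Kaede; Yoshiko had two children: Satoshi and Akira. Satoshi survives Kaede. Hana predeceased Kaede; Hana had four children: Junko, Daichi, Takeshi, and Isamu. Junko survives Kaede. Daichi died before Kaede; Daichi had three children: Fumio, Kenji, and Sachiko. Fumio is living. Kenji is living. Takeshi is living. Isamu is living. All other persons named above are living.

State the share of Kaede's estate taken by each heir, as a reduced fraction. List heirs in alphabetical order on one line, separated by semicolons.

There is no surviving spouse, so the entire estate passes to Kaede's descendants per stirpes.
The estate is divided into 5 equal shares of 1/5 among Noboru, Umeko, Haruki, Mariko, Hana.
Noboru predeceased; the 1/5 allotted to Noboru's branch passes to Noboru's issue by representation.
The 1/5 is divided into 3 equal shares of 1/15 among Yori, Midori, Ryo.
Yori is living and takes 1/15.
Midori is living and takes 1/15.
Ryo predeceased; the 1/15 allotted to Ryo's branch passes to Ryo's issue by representation.
The 1/15 is divided into 3 equal shares of 1/45 among Emiko, Reiko, Yoshiko.
Emiko is living and takes 1/45.
Reiko is living and takes 1/45.
Yoshiko predeceased; the 1/45 allotted to Yoshiko's branch passes to Yoshiko's issue by representation.
The 1/45 is divided into 2 equal shares of 1/90 among Satoshi, Akira.
Satoshi is living and takes 1/90.
Akira is living and takes 1/90.
Umeko is living and takes 1/5.
Haruki is living and takes 1/5.
Mariko is living and takes 1/5.
Hana predeceased; the 1/5 allotted to Hana's branch passes to Hana's issue by representation.
The 1/5 is divided into 4 equal shares of 1/20 among Junko, Daichi, Takeshi, Isamu.
Junko is living and takes 1/20.
Daichi predeceased; the 1/20 allotted to Daichi's branch passes to Daichi's issue by representation.
The 1/20 is divided into 3 equal shares of 1/60 among Fumio, Kenji, Sachiko.
Fumio is living and takes 1/60.
Kenji is living and takes 1/60.
Sachiko is living and takes 1/60.
Takeshi is living and takes 1/20.
Isamu is living and takes 1/20.

Akira 1/90; Emiko 1/45; Fumio 1/60; Haruki 1/5; Isamu 1/20; Junko 1/20; Kenji 1/60; Mariko 1/5; Midori 1/15; Reiko 1/45; Sachiko 1/60; Satoshi 1/90; Takeshi 1/20; Umeko 1/5; Yori 1/15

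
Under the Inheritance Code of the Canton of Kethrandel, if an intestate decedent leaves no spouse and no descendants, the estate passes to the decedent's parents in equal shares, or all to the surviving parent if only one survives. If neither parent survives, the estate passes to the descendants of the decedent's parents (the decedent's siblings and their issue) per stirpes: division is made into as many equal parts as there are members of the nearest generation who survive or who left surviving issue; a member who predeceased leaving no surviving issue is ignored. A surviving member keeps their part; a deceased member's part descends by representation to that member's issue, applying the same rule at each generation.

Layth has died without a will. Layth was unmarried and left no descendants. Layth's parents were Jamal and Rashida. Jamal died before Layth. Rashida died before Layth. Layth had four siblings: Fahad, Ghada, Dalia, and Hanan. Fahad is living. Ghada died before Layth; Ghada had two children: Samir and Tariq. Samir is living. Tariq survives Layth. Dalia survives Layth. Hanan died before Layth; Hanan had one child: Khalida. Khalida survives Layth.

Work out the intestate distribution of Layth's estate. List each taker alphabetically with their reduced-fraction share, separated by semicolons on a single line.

Neither parent survives and there are no descendants, so the estate passes to Layth's siblings and their issue per stirpes.
The estate is divided into 4 equal shares of 1/4 among Fahad, Ghada, Dalia, Hanan.
Fahad is living and takes 1/4.
Ghada predeceased; the 1/4 allotted to Ghada's branch passes to Ghada's issue by representation.
The 1/4 is divided into 2 equal shares of 1/8 among Samir, Tariq.
Samir is living and takes 1/8.
Tariq is living and takes 1/8.
Dalia is living and takes 1/4.
Hanan predeceased; the 1/4 allotted to Hanan's branch passes to Hanan's issue by representation.
Khalida is the sole taker at this level and receives the full 1/4.

Dalia 1/4; Fahad 1/4; Khalida 1/4; Samir 1/8; Tariq 1/8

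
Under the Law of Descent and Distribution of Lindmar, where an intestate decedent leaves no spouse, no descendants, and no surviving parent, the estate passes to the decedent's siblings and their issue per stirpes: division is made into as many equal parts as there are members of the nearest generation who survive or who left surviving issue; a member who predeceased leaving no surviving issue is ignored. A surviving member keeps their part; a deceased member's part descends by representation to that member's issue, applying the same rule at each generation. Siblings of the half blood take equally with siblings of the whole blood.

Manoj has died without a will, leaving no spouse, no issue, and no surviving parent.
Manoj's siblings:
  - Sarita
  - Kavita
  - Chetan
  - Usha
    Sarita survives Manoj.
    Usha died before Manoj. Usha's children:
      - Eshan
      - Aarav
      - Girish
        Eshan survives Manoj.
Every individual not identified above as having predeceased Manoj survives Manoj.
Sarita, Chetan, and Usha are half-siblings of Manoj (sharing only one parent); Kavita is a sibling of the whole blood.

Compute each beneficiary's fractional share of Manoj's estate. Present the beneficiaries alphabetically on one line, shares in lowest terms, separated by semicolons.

Aarav 1/12; Chetan 1/4; Eshan 1/12; Girish 1/12; Kavita 1/4; Sarita 1/4

No spouse, descendants, or parent survives, so the estate passes to Manoj's siblings per stirpes.
Half-blood and whole-blood siblings take equally under the stated rule.
The estate is divided into 4 equal shares of 1/4 among Sarita, Kavita, Chetan, Usha.
Sarita is living and takes 1/4.
Kavita is living and takes 1/4.
Chetan is living and takes 1/4.
Usha predeceased; the 1/4 allotted to Usha's branch passes to Usha's issue by representation.
The 1/4 is divided into 3 equal shares of 1/12 among Eshan, Aarav, Girish.
Eshan is living and takes 1/12.
Aarav is living and takes 1/12.
Girish is living and takes 1/12.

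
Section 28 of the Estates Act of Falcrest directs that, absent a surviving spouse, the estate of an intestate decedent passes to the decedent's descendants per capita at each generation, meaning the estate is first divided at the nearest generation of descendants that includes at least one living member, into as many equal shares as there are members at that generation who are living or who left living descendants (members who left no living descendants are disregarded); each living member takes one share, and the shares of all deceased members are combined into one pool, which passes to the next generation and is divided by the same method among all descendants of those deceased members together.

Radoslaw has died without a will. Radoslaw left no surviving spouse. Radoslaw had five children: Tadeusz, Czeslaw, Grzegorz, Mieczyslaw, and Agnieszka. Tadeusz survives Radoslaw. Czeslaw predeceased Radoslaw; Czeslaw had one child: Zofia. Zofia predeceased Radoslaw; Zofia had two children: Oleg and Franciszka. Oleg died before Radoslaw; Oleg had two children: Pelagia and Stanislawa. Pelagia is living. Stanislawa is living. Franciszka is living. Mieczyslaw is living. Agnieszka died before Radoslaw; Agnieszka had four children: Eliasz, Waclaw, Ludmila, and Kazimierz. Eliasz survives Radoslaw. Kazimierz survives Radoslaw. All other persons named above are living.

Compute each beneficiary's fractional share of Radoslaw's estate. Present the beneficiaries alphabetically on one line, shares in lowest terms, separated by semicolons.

There is no surviving spouse, so the entire estate passes to Radoslaw's descendants per capita at each generation.
At generation 1 (Tadeusz, Czeslaw, Grzegorz, Mieczyslaw, Agnieszka) there are 5 shares of (1)/5 = 1/5 each.
Living: Tadeusz, Grzegorz, and Mieczyslaw — each takes 1/5.
Deceased: Czeslaw and Agnieszka. Their combined 2/5 is pooled and carried to generation 2.
At generation 2 (Zofia, Eliasz, Waclaw, Ludmila, Kazimierz) there are 5 shares of (2/5)/5 = 2/25 each.
Living: Eliasz, Waclaw, Ludmila, and Kazimierz — each takes 2/25.
Deceased: Zofia. That 2/25 share is carried to generation 3.
At generation 3 (Oleg, Franciszka) there are 2 shares of (2/25)/2 = 1/25 each.
Living: Franciszka — each takes 1/25.
Deceased: Oleg. That 1/25 share is carried to generation 4.
At generation 4 (Pelagia, Stanislawa) there are 2 shares of (1/25)/2 = 1/50 each.
Living: Pelagia and Stanislawa — each takes 1/50.

Eliasz 2/25; Franciszka 1/25; Grzegorz 1/5; Kazimierz 2/25; Ludmila 2/25; Mieczyslaw 1/5; Pelagia 1/50; Stanislawa 1/50; Tadeusz 1/5; Waclaw 2/25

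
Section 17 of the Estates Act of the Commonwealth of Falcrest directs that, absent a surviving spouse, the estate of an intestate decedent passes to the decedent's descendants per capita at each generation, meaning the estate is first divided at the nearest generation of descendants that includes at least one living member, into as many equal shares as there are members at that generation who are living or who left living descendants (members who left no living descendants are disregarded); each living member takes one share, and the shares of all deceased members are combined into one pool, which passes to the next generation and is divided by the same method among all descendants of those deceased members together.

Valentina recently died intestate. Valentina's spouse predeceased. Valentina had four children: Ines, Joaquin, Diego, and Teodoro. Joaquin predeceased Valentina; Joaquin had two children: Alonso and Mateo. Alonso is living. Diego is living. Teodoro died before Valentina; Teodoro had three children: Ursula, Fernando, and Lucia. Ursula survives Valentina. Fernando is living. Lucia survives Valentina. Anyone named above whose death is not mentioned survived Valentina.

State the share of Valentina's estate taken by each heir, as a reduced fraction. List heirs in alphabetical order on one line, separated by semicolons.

There is no surviving spouse, so the entire estate passes to Valentina's descendants per capita at each generation.
At generation 1 (Ines, Joaquin, Diego, Teodoro) there are 4 shares of (1)/4 = 1/4 each.
Living: Ines and Diego — each takes 1/4.
Deceased: Joaquin and Teodoro. Their combined 1/2 is pooled and carried to generation 2.
At generation 2 (Alonso, Mateo, Ursula, Fernando, Lucia) there are 5 shares of (1/2)/5 = 1/10 each.
Living: Alonso, Mateo, Ursula, Fernando, and Lucia — each takes 1/10.

Alonso 1/10; Diego 1/4; Fernando 1/10; Ines 1/4; Lucia 1/10; Mateo 1/10; Ursula 1/10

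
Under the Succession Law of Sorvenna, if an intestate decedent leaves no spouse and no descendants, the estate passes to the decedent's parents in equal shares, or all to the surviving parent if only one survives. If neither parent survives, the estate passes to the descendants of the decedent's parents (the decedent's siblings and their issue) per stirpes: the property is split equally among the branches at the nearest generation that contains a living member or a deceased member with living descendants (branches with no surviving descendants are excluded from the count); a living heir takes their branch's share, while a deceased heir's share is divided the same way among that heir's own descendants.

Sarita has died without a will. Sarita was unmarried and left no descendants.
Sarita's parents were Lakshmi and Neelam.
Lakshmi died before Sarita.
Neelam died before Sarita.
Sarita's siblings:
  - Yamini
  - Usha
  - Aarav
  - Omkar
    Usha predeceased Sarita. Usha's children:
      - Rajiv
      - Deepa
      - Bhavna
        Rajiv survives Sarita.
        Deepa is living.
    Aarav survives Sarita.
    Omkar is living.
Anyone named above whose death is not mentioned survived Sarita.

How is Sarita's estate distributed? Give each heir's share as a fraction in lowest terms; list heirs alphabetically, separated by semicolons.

Neither parent survives and there are no descendants, so the estate passes to Sarita's siblings and their issue per stirpes.
The estate is divided into 4 equal shares of 1/4 among Yamini, Usha, Aarav, Omkar.
Yamini is living and takes 1/4.
Usha predeceased; the 1/4 allotted to Usha's branch passes to Usha's issue by representation.
The 1/4 is divided into 3 equal shares of 1/12 among Rajiv, Deepa, Bhavna.
Rajiv is living and takes 1/12.
Deepa is living and takes 1/12.
Bhavna is living and takes 1/12.
Aarav is living and takes 1/4.
Omkar is living and takes 1/4.

Aarav 1/4; Bhavna 1/12; Deepa 1/12; Omkar 1/4; Rajiv 1/12; Yamini 1/4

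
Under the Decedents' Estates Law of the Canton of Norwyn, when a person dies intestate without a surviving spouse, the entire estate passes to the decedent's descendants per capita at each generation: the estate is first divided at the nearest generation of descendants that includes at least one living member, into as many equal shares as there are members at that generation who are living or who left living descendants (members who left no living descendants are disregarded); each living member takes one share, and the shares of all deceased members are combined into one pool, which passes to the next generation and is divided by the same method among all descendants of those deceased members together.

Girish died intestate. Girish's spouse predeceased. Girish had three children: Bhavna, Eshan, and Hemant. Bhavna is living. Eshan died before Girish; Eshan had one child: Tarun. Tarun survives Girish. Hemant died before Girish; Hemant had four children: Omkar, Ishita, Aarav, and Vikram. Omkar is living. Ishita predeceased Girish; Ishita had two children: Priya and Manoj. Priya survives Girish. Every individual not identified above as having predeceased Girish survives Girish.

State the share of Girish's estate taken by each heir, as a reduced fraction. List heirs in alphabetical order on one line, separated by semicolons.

There is no surviving spouse, so the entire estate passes to Girish's descendants per capita at each generation.
At generation 1 (Bhavna, Eshan, Hemant) there are 3 shares of (1)/3 = 1/3 each.
Living: Bhavna — each takes 1/3.
Deceased: Eshan and Hemant. Their combined 2/3 is pooled and carried to generation 2.
At generation 2 (Tarun, Omkar, Ishita, Aarav, Vikram) there are 5 shares of (2/3)/5 = 2/15 each.
Living: Tarun, Omkar, Aarav, and Vikram — each takes 2/15.
Deceased: Ishita. That 2/15 share is carried to generation 3.
At generation 3 (Priya, Manoj) there are 2 shares of (2/15)/2 = 1/15 each.
Living: Priya and Manoj — each takes 1/15.

Aarav 2/15; Bhavna 1/3; Manoj 1/15; Omkar 2/15; Priya 1/15; Tarun 2/15; Vikram 2/15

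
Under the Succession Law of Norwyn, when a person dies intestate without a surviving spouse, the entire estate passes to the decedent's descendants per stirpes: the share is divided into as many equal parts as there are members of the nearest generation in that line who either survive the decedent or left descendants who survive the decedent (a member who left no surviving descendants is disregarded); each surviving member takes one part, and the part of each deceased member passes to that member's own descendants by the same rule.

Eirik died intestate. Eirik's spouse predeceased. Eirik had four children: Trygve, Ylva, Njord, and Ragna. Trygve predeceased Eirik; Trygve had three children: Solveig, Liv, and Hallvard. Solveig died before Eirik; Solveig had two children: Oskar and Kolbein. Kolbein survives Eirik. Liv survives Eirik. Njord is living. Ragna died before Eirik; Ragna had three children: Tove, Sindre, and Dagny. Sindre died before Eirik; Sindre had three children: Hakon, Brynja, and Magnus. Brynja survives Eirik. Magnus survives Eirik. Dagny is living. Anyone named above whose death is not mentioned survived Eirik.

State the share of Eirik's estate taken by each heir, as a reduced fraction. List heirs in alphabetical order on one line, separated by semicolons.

Brynja 1/36; Dagny 1/12; Hakon 1/36; Hallvard 1/12; Kolbein 1/24; Liv 1/12; Magnus 1/36; Njord 1/4; Oskar 1/24; Tove 1/12; Ylva 1/4

There is no surviving spouse, so the entire estate passes to Eirik's descendants per stirpes.
The estate is divided into 4 equal shares of 1/4 among Trygve, Ylva, Njord, Ragna.
Trygve predeceased; the 1/4 allotted to Trygve's branch passes to Trygve's issue by representation.
The 1/4 is divided into 3 equal shares of 1/12 among Solveig, Liv, Hallvard.
Solveig predeceased; the 1/12 allotted to Solveig's branch passes to Solveig's issue by representation.
The 1/12 is divided into 2 equal shares of 1/24 among Oskar, Kolbein.
Oskar is living and takes 1/24.
Kolbein is living and takes 1/24.
Liv is living and takes 1/12.
Hallvard is living and takes 1/12.
Ylva is living and takes 1/4.
Njord is living and takes 1/4.
Ragna predeceased; the 1/4 allotted to Ragna's branch passes to Ragna's issue by representation.
The 1/4 is divided into 3 equal shares of 1/12 among Tove, Sindre, Dagny.
Tove is living and takes 1/12.
Sindre predeceased; the 1/12 allotted to Sindre's branch passes to Sindre's issue by representation.
The 1/12 is divided into 3 equal shares of 1/36 among Hakon, Brynja, Magnus.
Hakon is living and takes 1/36.
Brynja is living and takes 1/36.
Magnus is living and takes 1/36.
Dagny is living and takes 1/12.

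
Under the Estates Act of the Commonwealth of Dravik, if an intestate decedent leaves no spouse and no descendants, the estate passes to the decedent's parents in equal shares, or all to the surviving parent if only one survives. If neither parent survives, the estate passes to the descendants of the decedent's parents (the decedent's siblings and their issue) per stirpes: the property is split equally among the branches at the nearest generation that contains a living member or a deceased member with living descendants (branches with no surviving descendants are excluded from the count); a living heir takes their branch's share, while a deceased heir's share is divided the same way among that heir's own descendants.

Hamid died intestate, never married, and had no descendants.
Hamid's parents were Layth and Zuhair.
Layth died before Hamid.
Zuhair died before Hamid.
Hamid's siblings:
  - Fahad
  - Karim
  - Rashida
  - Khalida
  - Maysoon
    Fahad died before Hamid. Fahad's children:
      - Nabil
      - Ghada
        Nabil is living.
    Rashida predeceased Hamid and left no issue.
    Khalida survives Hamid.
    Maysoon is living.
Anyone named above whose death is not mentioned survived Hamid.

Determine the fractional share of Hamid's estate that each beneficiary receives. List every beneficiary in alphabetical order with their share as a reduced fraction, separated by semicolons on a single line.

Ghada 1/8; Karim 1/4; Khalida 1/4; Maysoon 1/4; Nabil 1/8

Neither parent survives and there are no descendants, so the estate passes to Hamid's siblings and their issue per stirpes.
Rashida left no surviving issue, so that branch lapses and is disregarded.
The estate is divided into 4 equal shares of 1/4 among Fahad, Karim, Khalida, Maysoon.
Fahad predeceased; the 1/4 allotted to Fahad's branch passes to Fahad's issue by representation.
The 1/4 is divided into 2 equal shares of 1/8 among Nabil, Ghada.
Nabil is living and takes 1/8.
Ghada is living and takes 1/8.
Karim is living and takes 1/4.
Khalida is living and takes 1/4.
Maysoon is living and takes 1/4.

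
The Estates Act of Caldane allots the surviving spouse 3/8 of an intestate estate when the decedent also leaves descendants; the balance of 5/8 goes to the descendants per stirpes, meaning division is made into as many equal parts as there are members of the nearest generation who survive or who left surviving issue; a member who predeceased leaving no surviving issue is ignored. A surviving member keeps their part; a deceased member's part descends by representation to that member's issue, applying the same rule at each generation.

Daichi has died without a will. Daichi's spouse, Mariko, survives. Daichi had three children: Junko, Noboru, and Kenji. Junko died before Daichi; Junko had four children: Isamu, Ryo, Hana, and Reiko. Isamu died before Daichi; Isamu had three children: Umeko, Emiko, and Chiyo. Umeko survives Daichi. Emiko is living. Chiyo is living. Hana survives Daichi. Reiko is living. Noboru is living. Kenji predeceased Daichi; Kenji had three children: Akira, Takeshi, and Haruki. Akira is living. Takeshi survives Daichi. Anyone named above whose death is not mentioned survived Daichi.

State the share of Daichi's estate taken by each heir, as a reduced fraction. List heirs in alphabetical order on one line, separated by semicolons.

Mariko, as surviving spouse, takes 3/8.
The remaining 5/8 passes to Daichi's descendants per stirpes.
The 5/8 is divided into 3 equal shares of 5/24 among Junko, Noboru, Kenji.
Junko predeceased; the 5/24 allotted to Junko's branch passes to Junko's issue by representation.
The 5/24 is divided into 4 equal shares of 5/96 among Isamu, Ryo, Hana, Reiko.
Isamu predeceased; the 5/96 allotted to Isamu's branch passes to Isamu's issue by representation.
The 5/96 is divided into 3 equal shares of 5/288 among Umeko, Emiko, Chiyo.
Umeko is living and takes 5/288.
Emiko is living and takes 5/288.
Chiyo is living and takes 5/288.
Ryo is living and takes 5/96.
Hana is living and takes 5/96.
Reiko is living and takes 5/96.
Noboru is living and takes 5/24.
Kenji predeceased; the 5/24 allotted to Kenji's branch passes to Kenji's issue by representation.
The 5/24 is divided into 3 equal shares of 5/72 among Akira, Takeshi, Haruki.
Akira is living and takes 5/72.
Takeshi is living and takes 5/72.
Haruki is living and takes 5/72.

Akira 5/72; Chiyo 5/288; Emiko 5/288; Hana 5/96; Haruki 5/72; Mariko 3/8; Noboru 5/24; Reiko 5/96; Ryo 5/96; Takeshi 5/72; Umeko 5/288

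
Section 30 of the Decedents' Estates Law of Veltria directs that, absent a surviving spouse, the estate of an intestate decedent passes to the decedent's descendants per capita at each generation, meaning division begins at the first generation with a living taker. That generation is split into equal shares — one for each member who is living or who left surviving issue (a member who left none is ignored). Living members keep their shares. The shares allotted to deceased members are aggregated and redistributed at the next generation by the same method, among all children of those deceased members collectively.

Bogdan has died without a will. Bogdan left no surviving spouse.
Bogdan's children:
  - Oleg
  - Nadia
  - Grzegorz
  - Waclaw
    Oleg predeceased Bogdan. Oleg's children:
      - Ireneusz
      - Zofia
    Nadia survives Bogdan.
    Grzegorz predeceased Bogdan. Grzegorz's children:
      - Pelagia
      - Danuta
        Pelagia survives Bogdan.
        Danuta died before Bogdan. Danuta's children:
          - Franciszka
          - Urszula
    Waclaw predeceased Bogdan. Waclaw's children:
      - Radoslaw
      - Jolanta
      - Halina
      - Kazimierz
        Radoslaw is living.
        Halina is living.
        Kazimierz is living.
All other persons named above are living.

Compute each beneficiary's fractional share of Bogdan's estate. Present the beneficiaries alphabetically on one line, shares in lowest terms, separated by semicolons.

There is no surviving spouse, so the entire estate passes to Bogdan's descendants per capita at each generation.
At generation 1 (Oleg, Nadia, Grzegorz, Waclaw) there are 4 shares of (1)/4 = 1/4 each.
Living: Nadia — each takes 1/4.
Deceased: Oleg, Grzegorz, and Waclaw. Their combined 3/4 is pooled and carried to generation 2.
At generation 2 (Ireneusz, Zofia, Pelagia, Danuta, Radoslaw, Jolanta, Halina, Kazimierz) there are 8 shares of (3/4)/8 = 3/32 each.
Living: Ireneusz, Zofia, Pelagia, Radoslaw, Jolanta, Halina, and Kazimierz — each takes 3/32.
Deceased: Danuta. That 3/32 share is carried to generation 3.
At generation 3 (Franciszka, Urszula) there are 2 shares of (3/32)/2 = 3/64 each.
Living: Franciszka and Urszula — each takes 3/64.

Franciszka 3/64; Halina 3/32; Ireneusz 3/32; Jolanta 3/32; Kazimierz 3/32; Nadia 1/4; Pelagia 3/32; Radoslaw 3/32; Urszula 3/64; Zofia 3/32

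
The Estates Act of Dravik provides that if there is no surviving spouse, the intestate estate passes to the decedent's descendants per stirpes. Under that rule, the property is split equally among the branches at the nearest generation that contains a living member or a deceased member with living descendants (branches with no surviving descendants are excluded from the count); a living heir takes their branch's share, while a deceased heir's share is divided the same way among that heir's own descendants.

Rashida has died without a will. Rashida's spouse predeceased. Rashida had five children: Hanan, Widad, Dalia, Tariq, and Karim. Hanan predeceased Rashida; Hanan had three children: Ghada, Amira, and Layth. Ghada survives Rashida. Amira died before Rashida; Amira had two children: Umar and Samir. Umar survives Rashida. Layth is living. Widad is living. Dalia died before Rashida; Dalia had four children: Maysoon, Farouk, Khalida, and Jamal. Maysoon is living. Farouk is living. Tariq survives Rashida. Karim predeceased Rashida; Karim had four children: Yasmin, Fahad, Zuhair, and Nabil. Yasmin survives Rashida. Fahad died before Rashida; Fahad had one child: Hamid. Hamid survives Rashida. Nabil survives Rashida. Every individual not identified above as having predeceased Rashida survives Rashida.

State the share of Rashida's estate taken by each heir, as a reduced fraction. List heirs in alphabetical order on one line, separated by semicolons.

Farouk 1/20; Ghada 1/15; Hamid 1/20; Jamal 1/20; Khalida 1/20; Layth 1/15; Maysoon 1/20; Nabil 1/20; Samir 1/30; Tariq 1/5; Umar 1/30; Widad 1/5; Yasmin 1/20; Zuhair 1/20

There is no surviving spouse, so the entire estate passes to Rashida's descendants per stirpes.
The estate is divided into 5 equal shares of 1/5 among Hanan, Widad, Dalia, Tariq, Karim.
Hanan predeceased; the 1/5 allotted to Hanan's branch passes to Hanan's issue by representation.
The 1/5 is divided into 3 equal shares of 1/15 among Ghada, Amira, Layth.
Ghada is living and takes 1/15.
Amira predeceased; the 1/15 allotted to Amira's branch passes to Amira's issue by representation.
The 1/15 is divided into 2 equal shares of 1/30 among Umar, Samir.
Umar is living and takes 1/30.
Samir is living and takes 1/30.
Layth is living and takes 1/15.
Widad is living and takes 1/5.
Dalia predeceased; the 1/5 allotted to Dalia's branch passes to Dalia's issue by representation.
The 1/5 is divided into 4 equal shares of 1/20 among Maysoon, Farouk, Khalida, Jamal.
Maysoon is living and takes 1/20.
Farouk is living and takes 1/20.
Khalida is living and takes 1/20.
Jamal is living and takes 1/20.
Tariq is living and takes 1/5.
Karim predeceased; the 1/5 allotted to Karim's branch passes to Karim's issue by representation.
The 1/5 is divided into 4 equal shares of 1/20 among Yasmin, Fahad, Zuhair, Nabil.
Yasmin is living and takes 1/20.
Fahad predeceased; the 1/20 allotted to Fahad's branch passes to Fahad's issue by representation.
Hamid is the sole taker at this level and receives the full 1/20.
Zuhair is living and takes 1/20.
Nabil is living and takes 1/20.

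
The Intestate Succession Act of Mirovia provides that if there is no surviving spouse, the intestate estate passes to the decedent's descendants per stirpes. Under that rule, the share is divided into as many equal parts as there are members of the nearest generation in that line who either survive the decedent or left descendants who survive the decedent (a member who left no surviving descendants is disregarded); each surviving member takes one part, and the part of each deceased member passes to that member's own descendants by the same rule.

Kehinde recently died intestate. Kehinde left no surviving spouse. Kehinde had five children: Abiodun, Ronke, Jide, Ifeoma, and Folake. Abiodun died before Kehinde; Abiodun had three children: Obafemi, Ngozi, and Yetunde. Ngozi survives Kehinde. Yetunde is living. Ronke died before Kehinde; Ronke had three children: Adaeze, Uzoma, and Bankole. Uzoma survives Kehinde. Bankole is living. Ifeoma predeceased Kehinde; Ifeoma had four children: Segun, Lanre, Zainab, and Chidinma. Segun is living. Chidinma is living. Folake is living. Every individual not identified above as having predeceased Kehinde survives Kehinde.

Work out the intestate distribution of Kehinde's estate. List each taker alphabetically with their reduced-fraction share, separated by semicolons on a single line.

There is no surviving spouse, so the entire estate passes to Kehinde's descendants per stirpes.
The estate is divided into 5 equal shares of 1/5 among Abiodun, Ronke, Jide, Ifeoma, Folake.
Abiodun predeceased; the 1/5 allotted to Abiodun's branch passes to Abiodun's issue by representation.
The 1/5 is divided into 3 equal shares of 1/15 among Obafemi, Ngozi, Yetunde.
Obafemi is living and takes 1/15.
Ngozi is living and takes 1/15.
Yetunde is living and takes 1/15.
Ronke predeceased; the 1/5 allotted to Ronke's branch passes to Ronke's issue by representation.
The 1/5 is divided into 3 equal shares of 1/15 among Adaeze, Uzoma, Bankole.
Adaeze is living and takes 1/15.
Uzoma is living and takes 1/15.
Bankole is living and takes 1/15.
Jide is living and takes 1/5.
Ifeoma predeceased; the 1/5 allotted to Ifeoma's branch passes to Ifeoma's issue by representation.
The 1/5 is divided into 4 equal shares of 1/20 among Segun, Lanre, Zainab, Chidinma.
Segun is living and takes 1/20.
Lanre is living and takes 1/20.
Zainab is living and takes 1/20.
Chidinma is living and takes 1/20.
Folake is living and takes 1/5.

Adaeze 1/15; Bankole 1/15; Chidinma 1/20; Folake 1/5; Jide 1/5; Lanre 1/20; Ngozi 1/15; Obafemi 1/15; Segun 1/20; Uzoma 1/15; Yetunde 1/15; Zainab 1/20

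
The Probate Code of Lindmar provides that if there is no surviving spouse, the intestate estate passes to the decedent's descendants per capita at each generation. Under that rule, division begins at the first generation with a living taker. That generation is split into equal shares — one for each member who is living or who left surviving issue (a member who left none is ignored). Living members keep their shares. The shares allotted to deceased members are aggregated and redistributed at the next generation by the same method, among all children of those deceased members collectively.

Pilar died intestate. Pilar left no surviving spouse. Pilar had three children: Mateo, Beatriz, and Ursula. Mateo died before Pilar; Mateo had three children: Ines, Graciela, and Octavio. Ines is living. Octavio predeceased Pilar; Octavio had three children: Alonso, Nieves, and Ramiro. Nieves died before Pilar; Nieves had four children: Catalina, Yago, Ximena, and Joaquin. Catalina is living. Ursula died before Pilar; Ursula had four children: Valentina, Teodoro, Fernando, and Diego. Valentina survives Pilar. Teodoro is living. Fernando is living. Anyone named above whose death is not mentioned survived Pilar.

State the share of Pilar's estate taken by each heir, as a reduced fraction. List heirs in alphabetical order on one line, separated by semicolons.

There is no surviving spouse, so the entire estate passes to Pilar's descendants per capita at each generation.
At generation 1 (Mateo, Beatriz, Ursula) there are 3 shares of (1)/3 = 1/3 each.
Living: Beatriz — each takes 1/3.
Deceased: Mateo and Ursula. Their combined 2/3 is pooled and carried to generation 2.
At generation 2 (Ines, Graciela, Octavio, Valentina, Teodoro, Fernando, Diego) there are 7 shares of (2/3)/7 = 2/21 each.
Living: Ines, Graciela, Valentina, Teodoro, Fernando, and Diego — each takes 2/21.
Deceased: Octavio. That 2/21 share is carried to generation 3.
At generation 3 (Alonso, Nieves, Ramiro) there are 3 shares of (2/21)/3 = 2/63 each.
Living: Alonso and Ramiro — each takes 2/63.
Deceased: Nieves. That 2/63 share is carried to generation 4.
At generation 4 (Catalina, Yago, Ximena, Joaquin) there are 4 shares of (2/63)/4 = 1/126 each.
Living: Catalina, Yago, Ximena, and Joaquin — each takes 1/126.

Alonso 2/63; Beatriz 1/3; Catalina 1/126; Diego 2/21; Fernando 2/21; Graciela 2/21; Ines 2/21; Joaquin 1/126; Ramiro 2/63; Teodoro 2/21; Valentina 2/21; Ximena 1/126; Yago 1/126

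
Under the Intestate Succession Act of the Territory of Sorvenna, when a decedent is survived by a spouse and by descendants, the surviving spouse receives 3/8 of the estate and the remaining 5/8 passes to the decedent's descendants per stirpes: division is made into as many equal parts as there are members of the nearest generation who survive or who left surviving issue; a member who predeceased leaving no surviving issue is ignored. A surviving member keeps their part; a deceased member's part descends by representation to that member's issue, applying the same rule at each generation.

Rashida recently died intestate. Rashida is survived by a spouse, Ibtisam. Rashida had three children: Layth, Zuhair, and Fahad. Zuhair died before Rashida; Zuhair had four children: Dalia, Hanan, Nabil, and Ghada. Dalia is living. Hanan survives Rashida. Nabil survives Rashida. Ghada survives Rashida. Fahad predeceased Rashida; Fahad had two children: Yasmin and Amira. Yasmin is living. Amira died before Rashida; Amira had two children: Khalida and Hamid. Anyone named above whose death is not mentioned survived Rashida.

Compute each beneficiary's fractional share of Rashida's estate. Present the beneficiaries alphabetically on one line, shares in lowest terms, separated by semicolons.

Ibtisam, as surviving spouse, takes 3/8.
The remaining 5/8 passes to Rashida's descendants per stirpes.
The 5/8 is divided into 3 equal shares of 5/24 among Layth, Zuhair, Fahad.
Layth is living and takes 5/24.
Zuhair predeceased; the 5/24 allotted to Zuhair's branch passes to Zuhair's issue by representation.
The 5/24 is divided into 4 equal shares of 5/96 among Dalia, Hanan, Nabil, Ghada.
Dalia is living and takes 5/96.
Hanan is living and takes 5/96.
Nabil is living and takes 5/96.
Ghada is living and takes 5/96.
Fahad predeceased; the 5/24 allotted to Fahad's branch passes to Fahad's issue by representation.
The 5/24 is divided into 2 equal shares of 5/48 among Yasmin, Amira.
Yasmin is living and takes 5/48.
Amira predeceased; the 5/48 allotted to Amira's branch passes to Amira's issue by representation.
The 5/48 is divided into 2 equal shares of 5/96 among Khalida, Hamid.
Khalida is living and takes 5/96.
Hamid is living and takes 5/96.

Dalia 5/96; Ghada 5/96; Hamid 5/96; Hanan 5/96; Ibtisam 3/8; Khalida 5/96; Layth 5/24; Nabil 5/96; Yasmin 5/48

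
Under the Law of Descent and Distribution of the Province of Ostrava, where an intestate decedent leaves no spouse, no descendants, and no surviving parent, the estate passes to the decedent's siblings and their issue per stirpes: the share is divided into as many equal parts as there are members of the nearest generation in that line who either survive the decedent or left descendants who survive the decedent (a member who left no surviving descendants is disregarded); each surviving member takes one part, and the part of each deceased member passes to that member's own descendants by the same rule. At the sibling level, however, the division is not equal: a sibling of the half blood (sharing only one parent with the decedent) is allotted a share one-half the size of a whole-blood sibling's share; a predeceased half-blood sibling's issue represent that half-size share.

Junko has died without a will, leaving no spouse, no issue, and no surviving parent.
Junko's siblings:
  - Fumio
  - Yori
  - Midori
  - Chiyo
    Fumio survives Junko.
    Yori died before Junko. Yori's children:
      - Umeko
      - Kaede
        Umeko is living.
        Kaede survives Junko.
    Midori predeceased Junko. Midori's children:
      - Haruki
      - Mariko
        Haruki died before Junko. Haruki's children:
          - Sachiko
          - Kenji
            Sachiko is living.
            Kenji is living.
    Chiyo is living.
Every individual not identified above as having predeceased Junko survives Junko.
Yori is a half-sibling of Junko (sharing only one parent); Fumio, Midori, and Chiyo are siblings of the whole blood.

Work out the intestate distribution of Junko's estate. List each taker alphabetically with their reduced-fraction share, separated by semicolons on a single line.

No spouse, descendants, or parent survives, so the estate passes to Junko's siblings per stirpes.
Half-blood siblings count for one-half the weight of whole-blood siblings at the initial division.
Dividing 1 in proportion to weights (total weight 7/2): Fumio (weight 1) → 2/7; Yori (weight 1/2) → 1/7; Midori (weight 1) → 2/7; Chiyo (weight 1) → 2/7.
Fumio is living and takes 2/7.
Yori predeceased; the 1/7 allotted to Yori's branch passes to Yori's issue by representation.
The 1/7 is divided into 2 equal shares of 1/14 among Umeko, Kaede.
Umeko is living and takes 1/14.
Kaede is living and takes 1/14.
Midori predeceased; the 2/7 allotted to Midori's branch passes to Midori's issue by representation.
The 2/7 is divided into 2 equal shares of 1/7 among Haruki, Mariko.
Haruki predeceased; the 1/7 allotted to Haruki's branch passes to Haruki's issue by representation.
The 1/7 is divided into 2 equal shares of 1/14 among Sachiko, Kenji.
Sachiko is living and takes 1/14.
Kenji is living and takes 1/14.
Mariko is living and takes 1/7.
Chiyo is living and takes 2/7.

Chiyo 2/7; Fumio 2/7; Kaede 1/14; Kenji 1/14; Mariko 1/7; Sachiko 1/14; Umeko 1/14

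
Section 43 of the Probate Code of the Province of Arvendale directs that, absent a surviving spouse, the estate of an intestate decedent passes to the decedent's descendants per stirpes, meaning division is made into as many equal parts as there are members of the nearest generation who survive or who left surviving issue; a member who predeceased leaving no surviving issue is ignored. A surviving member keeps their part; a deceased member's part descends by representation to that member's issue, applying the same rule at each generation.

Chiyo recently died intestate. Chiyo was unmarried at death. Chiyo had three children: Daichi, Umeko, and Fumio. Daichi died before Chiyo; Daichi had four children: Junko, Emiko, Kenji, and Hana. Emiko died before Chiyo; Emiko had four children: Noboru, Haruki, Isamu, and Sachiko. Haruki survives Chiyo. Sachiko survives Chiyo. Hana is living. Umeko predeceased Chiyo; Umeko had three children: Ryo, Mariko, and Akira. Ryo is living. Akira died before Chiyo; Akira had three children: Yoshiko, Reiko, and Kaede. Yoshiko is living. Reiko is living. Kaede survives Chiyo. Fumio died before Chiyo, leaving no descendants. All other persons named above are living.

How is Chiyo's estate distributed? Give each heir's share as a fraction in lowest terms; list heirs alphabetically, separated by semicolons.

Hana 1/8; Haruki 1/32; Isamu 1/32; Junko 1/8; Kaede 1/18; Kenji 1/8; Mariko 1/6; Noboru 1/32; Reiko 1/18; Ryo 1/6; Sachiko 1/32; Yoshiko 1/18

There is no surviving spouse, so the entire estate passes to Chiyo's descendants per stirpes.
Fumio left no surviving issue, so that branch lapses and is disregarded.
The estate is divided into 2 equal shares of 1/2 among Daichi, Umeko.
Daichi predeceased; the 1/2 allotted to Daichi's branch passes to Daichi's issue by representation.
The 1/2 is divided into 4 equal shares of 1/8 among Junko, Emiko, Kenji, Hana.
Junko is living and takes 1/8.
Emiko predeceased; the 1/8 allotted to Emiko's branch passes to Emiko's issue by representation.
The 1/8 is divided into 4 equal shares of 1/32 among Noboru, Haruki, Isamu, Sachiko.
Noboru is living and takes 1/32.
Haruki is living and takes 1/32.
Isamu is living and takes 1/32.
Sachiko is living and takes 1/32.
Kenji is living and takes 1/8.
Hana is living and takes 1/8.
Umeko predeceased; the 1/2 allotted to Umeko's branch passes to Umeko's issue by representation.
The 1/2 is divided into 3 equal shares of 1/6 among Ryo, Mariko, Akira.
Ryo is living and takes 1/6.
Mariko is living and takes 1/6.
Akira predeceased; the 1/6 allotted to Akira's branch passes to Akira's issue by representation.
The 1/6 is divided into 3 equal shares of 1/18 among Yoshiko, Reiko, Kaede.
Yoshiko is living and takes 1/18.
Reiko is living and takes 1/18.
Kaede is living and takes 1/18.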